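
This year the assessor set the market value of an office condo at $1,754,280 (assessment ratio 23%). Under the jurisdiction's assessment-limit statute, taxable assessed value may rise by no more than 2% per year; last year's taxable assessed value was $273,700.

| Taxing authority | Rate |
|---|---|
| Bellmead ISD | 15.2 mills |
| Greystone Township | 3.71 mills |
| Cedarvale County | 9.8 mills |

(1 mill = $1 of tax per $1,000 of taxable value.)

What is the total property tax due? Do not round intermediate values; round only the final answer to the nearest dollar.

Uncapped assessed value = $1,754,280 × 0.23 = $403,484.4
Cap limit = $273,700 × 1.02 = $279,174
Taxable assessed value = min($403,484.4, $279,174) = $279,174 (cap binds)
Bellmead ISD: $279,174 × 0.0152 = $4,243.4448
Greystone Township: $279,174 × 0.00371 = $1,035.73554
Cedarvale County: $279,174 × 0.0098 = $2,735.9052
Total = $8,015.08554

$8,015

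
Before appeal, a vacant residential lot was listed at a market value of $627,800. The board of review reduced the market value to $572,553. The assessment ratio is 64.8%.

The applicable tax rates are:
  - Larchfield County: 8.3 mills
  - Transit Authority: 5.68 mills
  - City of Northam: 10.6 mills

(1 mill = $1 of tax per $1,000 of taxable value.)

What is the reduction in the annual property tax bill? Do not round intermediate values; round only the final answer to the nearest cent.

$879.97

Old assessed value = $627,800 × 0.648 = $406,814.4
New assessed value = $572,553 × 0.648 = $371,014.344
Combined rate = 0.0083 + 0.00568 + 0.0106 = 0.02458
Old tax = $406,814.4 × 0.02458 = $9,999.497952
New tax = $371,014.344 × 0.02458 = $9,119.53257552
Reduction = $9,999.497952 − $9,119.53257552 = $879.96537648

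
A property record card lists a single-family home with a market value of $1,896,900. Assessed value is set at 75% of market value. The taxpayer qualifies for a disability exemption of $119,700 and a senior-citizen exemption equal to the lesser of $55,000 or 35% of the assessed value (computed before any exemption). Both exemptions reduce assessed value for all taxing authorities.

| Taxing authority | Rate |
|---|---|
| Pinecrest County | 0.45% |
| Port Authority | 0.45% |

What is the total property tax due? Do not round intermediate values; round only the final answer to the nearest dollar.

Assessed value = $1,896,900 × 0.75 = $1,422,675
Senior-citizen exemption = min($55,000, 35% × $1,422,675) = min($55,000, $497,936.25) = $55,000 (dollar cap binds)
Taxable value = $1,422,675 − $119,700 − $55,000 = $1,247,975
Pinecrest County: $1,247,975 × 0.0045 = $5,615.8875
Port Authority: $1,247,975 × 0.0045 = $5,615.8875
Total = $11,231.775

$11,232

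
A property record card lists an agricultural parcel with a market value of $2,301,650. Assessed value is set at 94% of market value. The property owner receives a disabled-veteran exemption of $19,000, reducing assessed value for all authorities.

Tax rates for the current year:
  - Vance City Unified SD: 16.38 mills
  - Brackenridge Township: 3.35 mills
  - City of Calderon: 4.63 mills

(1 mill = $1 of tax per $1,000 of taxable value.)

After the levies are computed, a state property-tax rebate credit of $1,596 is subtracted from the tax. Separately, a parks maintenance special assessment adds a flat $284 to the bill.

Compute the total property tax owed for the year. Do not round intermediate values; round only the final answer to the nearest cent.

$50,929.26

Assessed value = $2,301,650 × 0.94 = $2,163,551
Taxable value = $2,163,551 − $19,000 = $2,144,551
Vance City Unified SD: $2,144,551 × 0.01638 = $35,127.74538
Brackenridge Township: $2,144,551 × 0.00335 = $7,184.24585
City of Calderon: $2,144,551 × 0.00463 = $9,929.27113
Levies subtotal = $52,241.26236
After credit = $52,241.26236 − $1,596 = $50,645.26236
Total = $50,645.26236 + $284 = $50,929.26236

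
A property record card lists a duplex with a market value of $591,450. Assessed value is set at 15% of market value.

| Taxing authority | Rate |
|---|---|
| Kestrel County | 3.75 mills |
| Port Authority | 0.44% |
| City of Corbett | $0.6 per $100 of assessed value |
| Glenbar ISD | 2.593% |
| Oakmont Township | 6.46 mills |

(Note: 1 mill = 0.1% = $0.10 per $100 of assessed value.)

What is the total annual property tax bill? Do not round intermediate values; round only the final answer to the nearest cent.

Assessed value = $591,450 × 0.15 = $88,717.5
Kestrel County: $88,717.5 × 0.00375 = $332.690625
Port Authority: $88,717.5 × 0.0044 = $390.357
City of Corbett: $88,717.5 × 0.006 = $532.305
Glenbar ISD: $88,717.5 × 0.02593 = $2,300.444775
Oakmont Township: $88,717.5 × 0.00646 = $573.11505
Total = $4,128.91245

$4,128.91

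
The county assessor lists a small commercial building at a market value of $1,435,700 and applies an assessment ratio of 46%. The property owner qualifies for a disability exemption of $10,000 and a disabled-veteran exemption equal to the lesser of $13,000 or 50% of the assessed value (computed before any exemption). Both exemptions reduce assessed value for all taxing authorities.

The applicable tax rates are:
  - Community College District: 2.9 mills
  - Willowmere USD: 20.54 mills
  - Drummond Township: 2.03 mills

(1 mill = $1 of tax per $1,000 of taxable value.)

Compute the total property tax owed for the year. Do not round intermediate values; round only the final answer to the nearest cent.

Assessed value = $1,435,700 × 0.46 = $660,422
Disabled-veteran exemption = min($13,000, 50% × $660,422) = min($13,000, $330,211) = $13,000 (dollar cap binds)
Taxable value = $660,422 − $10,000 − $13,000 = $637,422
Community College District: $637,422 × 0.0029 = $1,848.5238
Willowmere USD: $637,422 × 0.02054 = $13,092.64788
Drummond Township: $637,422 × 0.00203 = $1,293.96666
Total = $16,235.13834

$16,235.14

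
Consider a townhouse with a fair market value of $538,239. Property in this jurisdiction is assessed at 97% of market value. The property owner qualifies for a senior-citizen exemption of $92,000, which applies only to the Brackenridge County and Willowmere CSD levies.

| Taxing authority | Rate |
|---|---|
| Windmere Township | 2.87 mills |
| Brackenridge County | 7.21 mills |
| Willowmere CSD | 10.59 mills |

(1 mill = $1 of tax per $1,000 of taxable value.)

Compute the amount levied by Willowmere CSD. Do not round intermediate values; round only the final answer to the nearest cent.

Assessed value = $538,239 × 0.97 = $522,091.83
Willowmere CSD taxable value = $522,091.83 − $92,000 = $430,091.83
Willowmere CSD levy = $430,091.83 × 0.01059 = $4,554.6724797

$4,554.67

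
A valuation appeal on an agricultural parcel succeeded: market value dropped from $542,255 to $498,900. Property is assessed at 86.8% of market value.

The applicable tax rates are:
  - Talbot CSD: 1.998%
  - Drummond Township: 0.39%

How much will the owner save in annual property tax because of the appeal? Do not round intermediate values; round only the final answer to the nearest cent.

$898.66

Old assessed value = $542,255 × 0.868 = $470,677.34
New assessed value = $498,900 × 0.868 = $433,045.2
Combined rate = 0.01998 + 0.0039 = 0.02388
Old tax = $470,677.34 × 0.02388 = $11,239.7748792
New tax = $433,045.2 × 0.02388 = $10,341.119376
Reduction = $11,239.7748792 − $10,341.119376 = $898.6555032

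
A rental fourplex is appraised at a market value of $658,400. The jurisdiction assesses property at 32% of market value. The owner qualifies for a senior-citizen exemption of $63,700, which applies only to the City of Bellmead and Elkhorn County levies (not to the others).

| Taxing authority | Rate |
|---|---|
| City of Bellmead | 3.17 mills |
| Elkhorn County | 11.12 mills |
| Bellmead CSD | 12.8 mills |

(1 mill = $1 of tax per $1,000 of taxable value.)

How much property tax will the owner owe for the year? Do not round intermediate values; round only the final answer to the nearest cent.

Assessed value = $658,400 × 0.32 = $210,688
City of Bellmead: ($210,688 − $63,700) × 0.00317 = $146,988 × 0.00317 = $465.95196
Elkhorn County: ($210,688 − $63,700) × 0.01112 = $146,988 × 0.01112 = $1,634.50656
Bellmead CSD: $210,688 × 0.0128 = $2,696.8064
Total = $4,797.26492

$4,797.26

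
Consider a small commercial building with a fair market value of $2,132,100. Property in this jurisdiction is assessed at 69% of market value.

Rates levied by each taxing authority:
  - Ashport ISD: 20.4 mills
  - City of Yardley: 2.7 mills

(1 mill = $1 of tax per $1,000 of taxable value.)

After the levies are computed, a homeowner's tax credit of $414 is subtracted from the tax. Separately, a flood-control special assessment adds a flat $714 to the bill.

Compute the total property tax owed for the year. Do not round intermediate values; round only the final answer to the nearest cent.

Assessed value = $2,132,100 × 0.69 = $1,471,149
Ashport ISD: $1,471,149 × 0.0204 = $30,011.4396
City of Yardley: $1,471,149 × 0.0027 = $3,972.1023
Levies subtotal = $33,983.5419
After credit = $33,983.5419 − $414 = $33,569.5419
Total = $33,569.5419 + $714 = $34,283.5419

$34,283.54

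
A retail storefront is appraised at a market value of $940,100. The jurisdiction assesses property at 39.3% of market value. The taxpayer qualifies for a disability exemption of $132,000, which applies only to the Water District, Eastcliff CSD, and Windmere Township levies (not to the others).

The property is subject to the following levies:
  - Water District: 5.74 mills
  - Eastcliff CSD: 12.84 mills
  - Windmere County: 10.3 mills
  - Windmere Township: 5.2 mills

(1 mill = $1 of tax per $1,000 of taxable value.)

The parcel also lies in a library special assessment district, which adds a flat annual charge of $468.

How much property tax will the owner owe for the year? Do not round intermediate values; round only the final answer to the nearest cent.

Assessed value = $940,100 × 0.393 = $369,459.3
Water District: ($369,459.3 − $132,000) × 0.00574 = $237,459.3 × 0.00574 = $1,363.016382
Eastcliff CSD: ($369,459.3 − $132,000) × 0.01284 = $237,459.3 × 0.01284 = $3,048.977412
Windmere County: $369,459.3 × 0.0103 = $3,805.43079
Windmere Township: ($369,459.3 − $132,000) × 0.0052 = $237,459.3 × 0.0052 = $1,234.78836
Levies subtotal = $9,452.212944
Total = $9,452.212944 + $468 = $9,920.212944

$9,920.21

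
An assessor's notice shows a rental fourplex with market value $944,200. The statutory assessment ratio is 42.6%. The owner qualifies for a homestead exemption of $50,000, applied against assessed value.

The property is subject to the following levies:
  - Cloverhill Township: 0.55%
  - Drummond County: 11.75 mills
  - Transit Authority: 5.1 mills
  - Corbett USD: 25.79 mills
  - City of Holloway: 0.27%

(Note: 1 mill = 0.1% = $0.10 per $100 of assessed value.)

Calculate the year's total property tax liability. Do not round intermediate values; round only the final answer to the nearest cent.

Assessed value = $944,200 × 0.426 = $402,229.2
Taxable value = $402,229.2 − $50,000 = $352,229.2
Cloverhill Township: $352,229.2 × 0.0055 = $1,937.2606
Drummond County: $352,229.2 × 0.01175 = $4,138.6931
Transit Authority: $352,229.2 × 0.0051 = $1,796.36892
Corbett USD: $352,229.2 × 0.02579 = $9,083.991068
City of Holloway: $352,229.2 × 0.0027 = $951.01884
Total = $17,907.332528

$17,907.33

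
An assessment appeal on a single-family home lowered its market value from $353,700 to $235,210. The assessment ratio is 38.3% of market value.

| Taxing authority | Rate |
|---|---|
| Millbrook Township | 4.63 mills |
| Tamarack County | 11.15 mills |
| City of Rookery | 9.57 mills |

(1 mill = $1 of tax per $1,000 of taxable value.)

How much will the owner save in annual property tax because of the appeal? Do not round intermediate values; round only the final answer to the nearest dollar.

$1,150

Old assessed value = $353,700 × 0.383 = $135,467.1
New assessed value = $235,210 × 0.383 = $90,085.43
Combined rate = 0.00463 + 0.01115 + 0.00957 = 0.02535
Old tax = $135,467.1 × 0.02535 = $3,434.090985
New tax = $90,085.43 × 0.02535 = $2,283.6656505
Reduction = $3,434.090985 − $2,283.6656505 = $1,150.4253345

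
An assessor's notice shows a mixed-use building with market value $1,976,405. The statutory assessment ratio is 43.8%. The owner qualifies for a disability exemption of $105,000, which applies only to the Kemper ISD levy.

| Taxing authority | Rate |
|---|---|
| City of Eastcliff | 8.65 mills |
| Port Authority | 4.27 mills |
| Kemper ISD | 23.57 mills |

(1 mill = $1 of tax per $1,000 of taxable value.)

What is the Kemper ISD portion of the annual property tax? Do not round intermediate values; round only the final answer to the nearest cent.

Assessed value = $1,976,405 × 0.438 = $865,665.39
Kemper ISD taxable value = $865,665.39 − $105,000 = $760,665.39
Kemper ISD levy = $760,665.39 × 0.02357 = $17,928.8832423

$17,928.88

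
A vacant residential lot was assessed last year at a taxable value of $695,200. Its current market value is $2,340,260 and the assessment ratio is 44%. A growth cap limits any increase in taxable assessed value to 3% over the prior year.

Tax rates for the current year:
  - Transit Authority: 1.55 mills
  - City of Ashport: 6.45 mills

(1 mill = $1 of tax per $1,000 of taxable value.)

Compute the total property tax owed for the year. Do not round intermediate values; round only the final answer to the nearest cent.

Uncapped assessed value = $2,340,260 × 0.44 = $1,029,714.4
Cap limit = $695,200 × 1.03 = $716,056
Taxable assessed value = min($1,029,714.4, $716,056) = $716,056 (cap binds)
Transit Authority: $716,056 × 0.00155 = $1,109.8868
City of Ashport: $716,056 × 0.00645 = $4,618.5612
Total = $5,728.448

$5,728.45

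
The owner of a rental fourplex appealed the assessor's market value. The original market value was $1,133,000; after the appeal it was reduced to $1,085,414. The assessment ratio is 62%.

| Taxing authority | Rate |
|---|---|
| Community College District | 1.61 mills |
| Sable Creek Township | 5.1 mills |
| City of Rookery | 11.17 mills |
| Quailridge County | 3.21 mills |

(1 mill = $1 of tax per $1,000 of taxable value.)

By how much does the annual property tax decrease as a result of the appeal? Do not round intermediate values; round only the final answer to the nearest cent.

Old assessed value = $1,133,000 × 0.62 = $702,460
New assessed value = $1,085,414 × 0.62 = $672,956.68
Combined rate = 0.00161 + 0.0051 + 0.01117 + 0.00321 = 0.02109
Old tax = $702,460 × 0.02109 = $14,814.8814
New tax = $672,956.68 × 0.02109 = $14,192.6563812
Reduction = $14,814.8814 − $14,192.6563812 = $622.2250188

$622.23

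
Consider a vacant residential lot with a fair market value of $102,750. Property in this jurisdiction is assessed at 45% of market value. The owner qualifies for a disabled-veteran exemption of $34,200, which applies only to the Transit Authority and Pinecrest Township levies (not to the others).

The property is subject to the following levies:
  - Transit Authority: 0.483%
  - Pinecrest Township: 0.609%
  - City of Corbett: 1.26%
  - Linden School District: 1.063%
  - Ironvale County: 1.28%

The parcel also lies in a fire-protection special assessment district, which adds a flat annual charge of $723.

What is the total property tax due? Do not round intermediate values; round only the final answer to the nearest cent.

Assessed value = $102,750 × 0.45 = $46,237.5
Transit Authority: ($46,237.5 − $34,200) × 0.00483 = $12,037.5 × 0.00483 = $58.141125
Pinecrest Township: ($46,237.5 − $34,200) × 0.00609 = $12,037.5 × 0.00609 = $73.308375
City of Corbett: $46,237.5 × 0.0126 = $582.5925
Linden School District: $46,237.5 × 0.01063 = $491.504625
Ironvale County: $46,237.5 × 0.0128 = $591.84
Levies subtotal = $1,797.386625
Total = $1,797.386625 + $723 = $2,520.386625

$2,520.39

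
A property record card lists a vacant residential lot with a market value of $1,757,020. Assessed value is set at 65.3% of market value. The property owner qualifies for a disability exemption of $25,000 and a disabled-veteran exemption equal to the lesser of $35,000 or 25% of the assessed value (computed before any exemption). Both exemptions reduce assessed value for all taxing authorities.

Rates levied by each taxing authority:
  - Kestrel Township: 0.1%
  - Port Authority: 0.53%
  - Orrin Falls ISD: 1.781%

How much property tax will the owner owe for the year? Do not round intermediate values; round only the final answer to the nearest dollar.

Assessed value = $1,757,020 × 0.653 = $1,147,334.06
Disabled-veteran exemption = min($35,000, 25% × $1,147,334.06) = min($35,000, $286,833.515) = $35,000 (dollar cap binds)
Taxable value = $1,147,334.06 − $25,000 − $35,000 = $1,087,334.06
Kestrel Township: $1,087,334.06 × 0.001 = $1,087.33406
Port Authority: $1,087,334.06 × 0.0053 = $5,762.870518
Orrin Falls ISD: $1,087,334.06 × 0.01781 = $19,365.4196086
Total = $26,215.6241866

$26,216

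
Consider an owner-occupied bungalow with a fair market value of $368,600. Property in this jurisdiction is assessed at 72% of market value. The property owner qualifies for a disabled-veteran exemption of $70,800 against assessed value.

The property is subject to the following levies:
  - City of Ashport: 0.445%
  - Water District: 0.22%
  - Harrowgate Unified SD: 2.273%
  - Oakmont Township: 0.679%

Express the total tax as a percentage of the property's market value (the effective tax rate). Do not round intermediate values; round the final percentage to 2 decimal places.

1.91%

Assessed value = $368,600 × 0.72 = $265,392
Taxable value = $265,392 − $70,800 = $194,592
City of Ashport: $194,592 × 0.00445 = $865.9344
Water District: $194,592 × 0.0022 = $428.1024
Harrowgate Unified SD: $194,592 × 0.02273 = $4,423.07616
Oakmont Township: $194,592 × 0.00679 = $1,321.27968
Total tax = $7,038.39264
Effective rate = $7,038.39264 ÷ $368,600 = 1.91% of market value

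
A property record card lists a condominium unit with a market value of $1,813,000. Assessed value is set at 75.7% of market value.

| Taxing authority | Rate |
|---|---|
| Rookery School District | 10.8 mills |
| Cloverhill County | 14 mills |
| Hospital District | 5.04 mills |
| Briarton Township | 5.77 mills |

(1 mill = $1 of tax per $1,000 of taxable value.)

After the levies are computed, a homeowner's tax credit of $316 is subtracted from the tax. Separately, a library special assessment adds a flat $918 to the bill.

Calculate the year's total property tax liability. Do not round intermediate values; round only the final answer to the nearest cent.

Assessed value = $1,813,000 × 0.757 = $1,372,441
Rookery School District: $1,372,441 × 0.0108 = $14,822.3628
Cloverhill County: $1,372,441 × 0.014 = $19,214.174
Hospital District: $1,372,441 × 0.00504 = $6,917.10264
Briarton Township: $1,372,441 × 0.00577 = $7,918.98457
Levies subtotal = $48,872.62401
After credit = $48,872.62401 − $316 = $48,556.62401
Total = $48,556.62401 + $918 = $49,474.62401

$49,474.62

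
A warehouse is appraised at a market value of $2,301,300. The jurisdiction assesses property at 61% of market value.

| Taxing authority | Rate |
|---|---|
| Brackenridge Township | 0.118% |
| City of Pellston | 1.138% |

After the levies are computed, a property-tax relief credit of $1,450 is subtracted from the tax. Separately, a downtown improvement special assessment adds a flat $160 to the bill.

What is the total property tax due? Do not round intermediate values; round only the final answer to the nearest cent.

$16,341.64

Assessed value = $2,301,300 × 0.61 = $1,403,793
Brackenridge Township: $1,403,793 × 0.00118 = $1,656.47574
City of Pellston: $1,403,793 × 0.01138 = $15,975.16434
Levies subtotal = $17,631.64008
After credit = $17,631.64008 − $1,450 = $16,181.64008
Total = $16,181.64008 + $160 = $16,341.64008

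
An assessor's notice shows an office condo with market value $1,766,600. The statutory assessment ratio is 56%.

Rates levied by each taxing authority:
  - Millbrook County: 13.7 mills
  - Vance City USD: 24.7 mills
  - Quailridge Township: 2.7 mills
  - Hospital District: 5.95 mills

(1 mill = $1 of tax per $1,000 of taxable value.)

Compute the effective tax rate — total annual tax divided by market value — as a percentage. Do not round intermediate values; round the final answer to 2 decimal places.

Assessed value = $1,766,600 × 0.56 = $989,296
Millbrook County: $989,296 × 0.0137 = $13,553.3552
Vance City USD: $989,296 × 0.0247 = $24,435.6112
Quailridge Township: $989,296 × 0.0027 = $2,671.0992
Hospital District: $989,296 × 0.00595 = $5,886.3112
Total tax = $46,546.3768
Effective rate = $46,546.3768 ÷ $1,766,600 = 2.63% of market value

2.63%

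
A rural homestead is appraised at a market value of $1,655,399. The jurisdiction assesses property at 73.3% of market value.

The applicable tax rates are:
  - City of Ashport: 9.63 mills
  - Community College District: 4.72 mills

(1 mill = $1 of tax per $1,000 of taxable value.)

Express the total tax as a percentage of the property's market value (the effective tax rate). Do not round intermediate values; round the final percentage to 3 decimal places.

1.052%

Assessed value = $1,655,399 × 0.733 = $1,213,407.467
City of Ashport: $1,213,407.467 × 0.00963 = $11,685.11390721
Community College District: $1,213,407.467 × 0.00472 = $5,727.28324424
Total tax = $17,412.39715145
Effective rate = $17,412.39715145 ÷ $1,655,399 = 1.052% of market value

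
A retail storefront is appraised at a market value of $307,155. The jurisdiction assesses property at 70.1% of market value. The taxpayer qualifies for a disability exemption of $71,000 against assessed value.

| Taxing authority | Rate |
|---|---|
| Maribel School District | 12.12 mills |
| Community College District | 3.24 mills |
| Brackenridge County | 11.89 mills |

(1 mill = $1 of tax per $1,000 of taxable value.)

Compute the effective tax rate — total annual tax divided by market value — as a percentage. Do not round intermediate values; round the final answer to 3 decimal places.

Assessed value = $307,155 × 0.701 = $215,315.655
Taxable value = $215,315.655 − $71,000 = $144,315.655
Maribel School District: $144,315.655 × 0.01212 = $1,749.1057386
Community College District: $144,315.655 × 0.00324 = $467.5827222
Brackenridge County: $144,315.655 × 0.01189 = $1,715.91313795
Total tax = $3,932.60159875
Effective rate = $3,932.60159875 ÷ $307,155 = 1.280% of market value

1.280%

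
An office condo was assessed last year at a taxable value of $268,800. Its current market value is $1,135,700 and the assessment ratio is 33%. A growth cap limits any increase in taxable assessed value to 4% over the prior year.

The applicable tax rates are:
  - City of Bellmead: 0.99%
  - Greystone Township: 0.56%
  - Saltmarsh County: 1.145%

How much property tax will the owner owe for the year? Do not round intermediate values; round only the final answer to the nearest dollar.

$7,534

Uncapped assessed value = $1,135,700 × 0.33 = $374,781
Cap limit = $268,800 × 1.04 = $279,552
Taxable assessed value = min($374,781, $279,552) = $279,552 (cap binds)
City of Bellmead: $279,552 × 0.0099 = $2,767.5648
Greystone Township: $279,552 × 0.0056 = $1,565.4912
Saltmarsh County: $279,552 × 0.01145 = $3,200.8704
Total = $7,533.9264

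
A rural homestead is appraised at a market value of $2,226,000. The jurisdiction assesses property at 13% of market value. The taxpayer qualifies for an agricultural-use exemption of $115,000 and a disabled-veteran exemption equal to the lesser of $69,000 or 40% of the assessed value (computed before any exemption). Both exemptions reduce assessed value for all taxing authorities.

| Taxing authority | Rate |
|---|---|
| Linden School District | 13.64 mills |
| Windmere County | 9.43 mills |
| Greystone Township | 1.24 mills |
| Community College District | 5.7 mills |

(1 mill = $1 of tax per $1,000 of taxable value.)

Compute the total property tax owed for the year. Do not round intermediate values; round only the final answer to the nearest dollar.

$3,162

Assessed value = $2,226,000 × 0.13 = $289,380
Disabled-veteran exemption = min($69,000, 40% × $289,380) = min($69,000, $115,752) = $69,000 (dollar cap binds)
Taxable value = $289,380 − $115,000 − $69,000 = $105,380
Linden School District: $105,380 × 0.01364 = $1,437.3832
Windmere County: $105,380 × 0.00943 = $993.7334
Greystone Township: $105,380 × 0.00124 = $130.6712
Community College District: $105,380 × 0.0057 = $600.666
Total = $3,162.4538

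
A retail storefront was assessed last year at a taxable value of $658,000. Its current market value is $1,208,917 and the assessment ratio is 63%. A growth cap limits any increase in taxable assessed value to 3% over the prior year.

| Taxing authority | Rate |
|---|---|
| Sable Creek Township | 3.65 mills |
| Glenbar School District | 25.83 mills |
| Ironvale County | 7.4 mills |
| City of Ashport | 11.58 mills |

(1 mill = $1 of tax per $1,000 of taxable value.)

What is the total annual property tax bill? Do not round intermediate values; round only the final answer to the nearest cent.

$32,843.28

Uncapped assessed value = $1,208,917 × 0.63 = $761,617.71
Cap limit = $658,000 × 1.03 = $677,740
Taxable assessed value = min($761,617.71, $677,740) = $677,740 (cap binds)
Sable Creek Township: $677,740 × 0.00365 = $2,473.751
Glenbar School District: $677,740 × 0.02583 = $17,506.0242
Ironvale County: $677,740 × 0.0074 = $5,015.276
City of Ashport: $677,740 × 0.01158 = $7,848.2292
Total = $32,843.2804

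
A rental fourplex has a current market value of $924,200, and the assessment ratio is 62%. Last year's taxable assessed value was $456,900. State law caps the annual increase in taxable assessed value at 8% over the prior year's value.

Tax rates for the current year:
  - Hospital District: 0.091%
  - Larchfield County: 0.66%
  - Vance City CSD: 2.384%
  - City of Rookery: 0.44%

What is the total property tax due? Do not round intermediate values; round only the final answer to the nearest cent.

Uncapped assessed value = $924,200 × 0.62 = $573,004
Cap limit = $456,900 × 1.08 = $493,452
Taxable assessed value = min($573,004, $493,452) = $493,452 (cap binds)
Hospital District: $493,452 × 0.00091 = $449.04132
Larchfield County: $493,452 × 0.0066 = $3,256.7832
Vance City CSD: $493,452 × 0.02384 = $11,763.89568
City of Rookery: $493,452 × 0.0044 = $2,171.1888
Total = $17,640.909

$17,640.91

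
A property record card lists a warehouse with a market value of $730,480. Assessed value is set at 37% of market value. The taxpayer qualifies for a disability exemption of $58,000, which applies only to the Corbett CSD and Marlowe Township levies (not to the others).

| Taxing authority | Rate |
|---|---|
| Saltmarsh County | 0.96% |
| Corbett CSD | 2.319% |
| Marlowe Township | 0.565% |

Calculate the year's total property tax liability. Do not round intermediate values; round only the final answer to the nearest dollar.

$8,717

Assessed value = $730,480 × 0.37 = $270,277.6
Saltmarsh County: $270,277.6 × 0.0096 = $2,594.66496
Corbett CSD: ($270,277.6 − $58,000) × 0.02319 = $212,277.6 × 0.02319 = $4,922.717544
Marlowe Township: ($270,277.6 − $58,000) × 0.00565 = $212,277.6 × 0.00565 = $1,199.36844
Total = $8,716.750944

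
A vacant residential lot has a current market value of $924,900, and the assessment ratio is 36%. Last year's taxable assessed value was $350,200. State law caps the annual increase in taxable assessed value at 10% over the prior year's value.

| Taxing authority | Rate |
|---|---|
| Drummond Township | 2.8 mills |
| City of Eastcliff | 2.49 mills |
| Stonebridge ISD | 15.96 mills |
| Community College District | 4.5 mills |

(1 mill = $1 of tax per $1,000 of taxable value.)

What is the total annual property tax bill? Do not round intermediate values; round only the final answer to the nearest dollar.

Uncapped assessed value = $924,900 × 0.36 = $332,964
Cap limit = $350,200 × 1.1 = $385,220
Taxable assessed value = min($332,964, $385,220) = $332,964 (cap does not bind)
Drummond Township: $332,964 × 0.0028 = $932.2992
City of Eastcliff: $332,964 × 0.00249 = $829.08036
Stonebridge ISD: $332,964 × 0.01596 = $5,314.10544
Community College District: $332,964 × 0.0045 = $1,498.338
Total = $8,573.823

$8,574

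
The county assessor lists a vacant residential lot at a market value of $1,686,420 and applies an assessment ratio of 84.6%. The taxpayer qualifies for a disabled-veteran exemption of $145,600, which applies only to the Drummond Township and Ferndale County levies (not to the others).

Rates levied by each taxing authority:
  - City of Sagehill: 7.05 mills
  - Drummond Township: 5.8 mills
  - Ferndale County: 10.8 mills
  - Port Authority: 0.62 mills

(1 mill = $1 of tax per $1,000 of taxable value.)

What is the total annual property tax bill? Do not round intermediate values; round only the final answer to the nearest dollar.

$32,209

Assessed value = $1,686,420 × 0.846 = $1,426,711.32
City of Sagehill: $1,426,711.32 × 0.00705 = $10,058.314806
Drummond Township: ($1,426,711.32 − $145,600) × 0.0058 = $1,281,111.32 × 0.0058 = $7,430.445656
Ferndale County: ($1,426,711.32 − $145,600) × 0.0108 = $1,281,111.32 × 0.0108 = $13,836.002256
Port Authority: $1,426,711.32 × 0.00062 = $884.5610184
Total = $32,209.3237364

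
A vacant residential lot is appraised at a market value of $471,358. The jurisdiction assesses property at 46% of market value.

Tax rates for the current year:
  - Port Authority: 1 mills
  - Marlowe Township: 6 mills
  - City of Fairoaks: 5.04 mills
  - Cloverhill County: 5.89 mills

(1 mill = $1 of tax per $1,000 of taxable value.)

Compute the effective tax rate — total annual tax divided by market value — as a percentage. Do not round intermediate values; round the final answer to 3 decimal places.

0.825%

Assessed value = $471,358 × 0.46 = $216,824.68
Port Authority: $216,824.68 × 0.001 = $216.82468
Marlowe Township: $216,824.68 × 0.006 = $1,300.94808
City of Fairoaks: $216,824.68 × 0.00504 = $1,092.7963872
Cloverhill County: $216,824.68 × 0.00589 = $1,277.0973652
Total tax = $3,887.6665124
Effective rate = $3,887.6665124 ÷ $471,358 = 0.825% of market value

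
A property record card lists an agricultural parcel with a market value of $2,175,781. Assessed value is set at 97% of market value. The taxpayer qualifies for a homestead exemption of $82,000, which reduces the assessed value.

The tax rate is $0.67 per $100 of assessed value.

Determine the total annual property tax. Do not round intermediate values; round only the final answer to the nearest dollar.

$13,591

Assessed value = $2,175,781 × 0.97 = $2,110,507.57
Taxable value = $2,110,507.57 − $82,000 = $2,028,507.57
Tax = $2,028,507.57 × 0.0067 = $13,591.000719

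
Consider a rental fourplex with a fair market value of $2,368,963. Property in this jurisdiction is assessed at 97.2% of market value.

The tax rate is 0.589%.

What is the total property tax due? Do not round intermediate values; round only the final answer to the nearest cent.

Assessed value = $2,368,963 × 0.972 = $2,302,632.036
Tax = $2,302,632.036 × 0.00589 = $13,562.50269204

$13,562.50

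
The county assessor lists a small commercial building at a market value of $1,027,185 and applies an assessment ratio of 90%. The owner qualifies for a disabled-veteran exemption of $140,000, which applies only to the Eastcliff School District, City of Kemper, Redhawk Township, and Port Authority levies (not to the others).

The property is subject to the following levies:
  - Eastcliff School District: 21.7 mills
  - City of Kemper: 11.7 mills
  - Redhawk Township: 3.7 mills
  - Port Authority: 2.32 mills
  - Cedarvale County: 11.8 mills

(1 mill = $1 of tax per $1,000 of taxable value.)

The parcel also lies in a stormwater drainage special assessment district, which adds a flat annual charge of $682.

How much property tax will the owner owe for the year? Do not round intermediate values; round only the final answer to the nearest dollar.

$42,514

Assessed value = $1,027,185 × 0.9 = $924,466.5
Eastcliff School District: ($924,466.5 − $140,000) × 0.0217 = $784,466.5 × 0.0217 = $17,022.92305
City of Kemper: ($924,466.5 − $140,000) × 0.0117 = $784,466.5 × 0.0117 = $9,178.25805
Redhawk Township: ($924,466.5 − $140,000) × 0.0037 = $784,466.5 × 0.0037 = $2,902.52605
Port Authority: ($924,466.5 − $140,000) × 0.00232 = $784,466.5 × 0.00232 = $1,819.96228
Cedarvale County: $924,466.5 × 0.0118 = $10,908.7047
Levies subtotal = $41,832.37413
Total = $41,832.37413 + $682 = $42,514.37413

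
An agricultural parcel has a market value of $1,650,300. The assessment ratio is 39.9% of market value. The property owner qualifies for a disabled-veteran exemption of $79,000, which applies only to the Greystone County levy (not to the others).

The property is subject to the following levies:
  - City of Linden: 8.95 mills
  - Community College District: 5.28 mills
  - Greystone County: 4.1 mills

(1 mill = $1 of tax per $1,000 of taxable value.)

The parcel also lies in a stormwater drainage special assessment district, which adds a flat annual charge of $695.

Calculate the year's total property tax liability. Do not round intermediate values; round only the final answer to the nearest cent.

$12,440.85

Assessed value = $1,650,300 × 0.399 = $658,469.7
City of Linden: $658,469.7 × 0.00895 = $5,893.303815
Community College District: $658,469.7 × 0.00528 = $3,476.720016
Greystone County: ($658,469.7 − $79,000) × 0.0041 = $579,469.7 × 0.0041 = $2,375.82577
Levies subtotal = $11,745.849601
Total = $11,745.849601 + $695 = $12,440.849601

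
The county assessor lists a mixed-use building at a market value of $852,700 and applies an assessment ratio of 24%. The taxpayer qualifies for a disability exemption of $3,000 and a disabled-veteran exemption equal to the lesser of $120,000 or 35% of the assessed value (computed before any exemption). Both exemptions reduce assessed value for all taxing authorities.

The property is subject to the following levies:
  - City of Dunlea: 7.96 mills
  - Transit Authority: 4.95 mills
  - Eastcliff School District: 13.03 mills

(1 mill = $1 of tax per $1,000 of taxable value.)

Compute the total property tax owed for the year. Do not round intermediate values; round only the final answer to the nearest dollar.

$3,373

Assessed value = $852,700 × 0.24 = $204,648
Disabled-veteran exemption = min($120,000, 35% × $204,648) = min($120,000, $71,626.8) = $71,626.8 (percentage binds)
Taxable value = $204,648 − $3,000 − $71,626.8 = $130,021.2
City of Dunlea: $130,021.2 × 0.00796 = $1,034.968752
Transit Authority: $130,021.2 × 0.00495 = $643.60494
Eastcliff School District: $130,021.2 × 0.01303 = $1,694.176236
Total = $3,372.749928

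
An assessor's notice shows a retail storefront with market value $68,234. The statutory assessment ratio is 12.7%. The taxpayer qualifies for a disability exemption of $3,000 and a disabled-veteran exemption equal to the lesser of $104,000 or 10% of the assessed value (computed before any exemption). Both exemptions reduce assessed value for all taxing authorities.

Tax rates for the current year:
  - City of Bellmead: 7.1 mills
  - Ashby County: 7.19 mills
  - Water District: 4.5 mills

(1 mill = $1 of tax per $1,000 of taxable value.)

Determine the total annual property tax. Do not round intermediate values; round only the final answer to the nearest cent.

$90.18

Assessed value = $68,234 × 0.127 = $8,665.718
Disabled-veteran exemption = min($104,000, 10% × $8,665.718) = min($104,000, $866.5718) = $866.5718 (percentage binds)
Taxable value = $8,665.718 − $3,000 − $866.5718 = $4,799.1462
City of Bellmead: $4,799.1462 × 0.0071 = $34.07393802
Ashby County: $4,799.1462 × 0.00719 = $34.505861178
Water District: $4,799.1462 × 0.0045 = $21.5961579
Total = $90.175957098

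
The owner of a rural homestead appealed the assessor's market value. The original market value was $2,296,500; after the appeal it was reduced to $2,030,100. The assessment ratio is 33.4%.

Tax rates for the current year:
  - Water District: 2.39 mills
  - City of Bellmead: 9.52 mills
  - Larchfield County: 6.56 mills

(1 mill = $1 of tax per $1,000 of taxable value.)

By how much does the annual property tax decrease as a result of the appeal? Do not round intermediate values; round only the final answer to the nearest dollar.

$1,643

Old assessed value = $2,296,500 × 0.334 = $767,031
New assessed value = $2,030,100 × 0.334 = $678,053.4
Combined rate = 0.00239 + 0.00952 + 0.00656 = 0.01847
Old tax = $767,031 × 0.01847 = $14,167.06257
New tax = $678,053.4 × 0.01847 = $12,523.646298
Reduction = $14,167.06257 − $12,523.646298 = $1,643.416272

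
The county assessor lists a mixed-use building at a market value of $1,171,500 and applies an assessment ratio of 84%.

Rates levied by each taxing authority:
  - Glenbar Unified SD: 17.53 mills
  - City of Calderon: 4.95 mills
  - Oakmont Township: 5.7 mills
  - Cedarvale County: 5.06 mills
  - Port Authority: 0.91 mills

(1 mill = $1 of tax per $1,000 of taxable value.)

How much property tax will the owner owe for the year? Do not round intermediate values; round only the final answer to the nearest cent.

Assessed value = $1,171,500 × 0.84 = $984,060
Glenbar Unified SD: $984,060 × 0.01753 = $17,250.5718
City of Calderon: $984,060 × 0.00495 = $4,871.097
Oakmont Township: $984,060 × 0.0057 = $5,609.142
Cedarvale County: $984,060 × 0.00506 = $4,979.3436
Port Authority: $984,060 × 0.00091 = $895.4946
Total = $17,250.5718 + $4,871.097 + $5,609.142 + $4,979.3436 + $895.4946 = $33,605.649

$33,605.65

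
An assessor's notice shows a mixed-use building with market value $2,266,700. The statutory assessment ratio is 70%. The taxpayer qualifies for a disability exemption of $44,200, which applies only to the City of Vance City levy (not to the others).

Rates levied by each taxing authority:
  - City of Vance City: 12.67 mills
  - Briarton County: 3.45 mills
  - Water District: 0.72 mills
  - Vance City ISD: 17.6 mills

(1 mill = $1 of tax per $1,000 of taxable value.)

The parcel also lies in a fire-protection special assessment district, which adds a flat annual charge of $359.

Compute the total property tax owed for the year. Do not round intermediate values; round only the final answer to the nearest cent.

$54,444.59

Assessed value = $2,266,700 × 0.7 = $1,586,690
City of Vance City: ($1,586,690 − $44,200) × 0.01267 = $1,542,490 × 0.01267 = $19,543.3483
Briarton County: $1,586,690 × 0.00345 = $5,474.0805
Water District: $1,586,690 × 0.00072 = $1,142.4168
Vance City ISD: $1,586,690 × 0.0176 = $27,925.744
Levies subtotal = $54,085.5896
Total = $54,085.5896 + $359 = $54,444.5896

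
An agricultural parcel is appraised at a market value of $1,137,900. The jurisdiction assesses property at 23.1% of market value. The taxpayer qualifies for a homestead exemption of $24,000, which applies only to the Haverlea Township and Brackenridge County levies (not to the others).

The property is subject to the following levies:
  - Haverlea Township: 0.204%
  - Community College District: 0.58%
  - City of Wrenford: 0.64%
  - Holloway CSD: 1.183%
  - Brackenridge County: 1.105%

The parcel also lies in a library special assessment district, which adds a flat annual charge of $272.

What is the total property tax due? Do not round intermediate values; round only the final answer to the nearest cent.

Assessed value = $1,137,900 × 0.231 = $262,854.9
Haverlea Township: ($262,854.9 − $24,000) × 0.00204 = $238,854.9 × 0.00204 = $487.263996
Community College District: $262,854.9 × 0.0058 = $1,524.55842
City of Wrenford: $262,854.9 × 0.0064 = $1,682.27136
Holloway CSD: $262,854.9 × 0.01183 = $3,109.573467
Brackenridge County: ($262,854.9 − $24,000) × 0.01105 = $238,854.9 × 0.01105 = $2,639.346645
Levies subtotal = $9,443.013888
Total = $9,443.013888 + $272 = $9,715.013888

$9,715.01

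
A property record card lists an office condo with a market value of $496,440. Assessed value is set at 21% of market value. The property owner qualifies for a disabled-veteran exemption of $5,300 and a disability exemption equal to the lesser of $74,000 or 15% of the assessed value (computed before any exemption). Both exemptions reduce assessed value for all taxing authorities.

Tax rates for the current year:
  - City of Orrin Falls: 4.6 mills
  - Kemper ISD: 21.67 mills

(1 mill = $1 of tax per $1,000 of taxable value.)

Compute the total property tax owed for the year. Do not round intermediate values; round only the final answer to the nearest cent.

$2,188.67

Assessed value = $496,440 × 0.21 = $104,252.4
Disability exemption = min($74,000, 15% × $104,252.4) = min($74,000, $15,637.86) = $15,637.86 (percentage binds)
Taxable value = $104,252.4 − $5,300 − $15,637.86 = $83,314.54
City of Orrin Falls: $83,314.54 × 0.0046 = $383.246884
Kemper ISD: $83,314.54 × 0.02167 = $1,805.4260818
Total = $2,188.6729658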